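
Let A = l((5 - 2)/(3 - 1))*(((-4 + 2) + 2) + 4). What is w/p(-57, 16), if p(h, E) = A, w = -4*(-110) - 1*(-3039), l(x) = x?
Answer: 3479/6 ≈ 579.83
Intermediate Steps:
A = 6 (A = ((5 - 2)/(3 - 1))*(((-4 + 2) + 2) + 4) = (3/2)*((-2 + 2) + 4) = (3*(½))*(0 + 4) = (3/2)*4 = 6)
w = 3479 (w = 440 + 3039 = 3479)
p(h, E) = 6
w/p(-57, 16) = 3479/6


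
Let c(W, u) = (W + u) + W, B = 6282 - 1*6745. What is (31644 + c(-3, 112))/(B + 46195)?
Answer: 15875/22866 ≈ 0.69426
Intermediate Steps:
B = -463 (B = 6282 - 6745 = -463)
c(W, u) = u + 2*W
(31644 + c(-3, 112))/(B + 46195) = (31644 + (112 + 2*(-3)))/(-463 + 46195) = (31644 + (112 - 6))/45732 = (31644 + 106)*(1/45732) = 31750*(1/45732) = 15875/22866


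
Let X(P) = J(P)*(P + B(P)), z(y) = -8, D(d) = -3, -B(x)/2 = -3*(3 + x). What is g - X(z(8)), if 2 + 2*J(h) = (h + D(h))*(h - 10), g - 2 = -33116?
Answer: -29390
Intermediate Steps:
B(x) = 18 + 6*x (B(x) = -(-6)*(3 + x) = -2*(-9 - 3*x) = 18 + 6*x)
g = -33114 (g = 2 - 33116 = -33114)
J(h) = -1 + (-10 + h)*(-3 + h)/2 (J(h) = -1 + ((h - 3)*(h - 10))/2 = -1 + ((-3 + h)*(-10 + h))/2 = -1 + ((-10 + h)*(-3 + h))/2 = -1 + (-10 + h)*(-3 + h)/2)
X(P) = (18 + 7*P)*(14 + P²/2 - 13*P/2) (X(P) = (14 + P²/2 - 13*P/2)*(P + (18 + 6*P)) = (14 + P²/2 - 13*P/2)*(18 + 7*P) = (18 + 7*P)*(14 + P²/2 - 13*P/2))
g - X(z(8)) = -33114 - (18 + 7*(-8))*(28 + (-8)² - 13*(-8))/2 = -33114 - (18 - 56)*(28 + 64 + 104)/2 = -33114 - (-38)*196/2 = -33114 - 1*(-3724) = -33114 + 3724 = -29390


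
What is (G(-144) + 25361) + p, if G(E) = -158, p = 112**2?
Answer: 37747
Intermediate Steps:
p = 12544
(G(-144) + 25361) + p = (-158 + 25361) + 12544 = 25203 + 12544 = 37747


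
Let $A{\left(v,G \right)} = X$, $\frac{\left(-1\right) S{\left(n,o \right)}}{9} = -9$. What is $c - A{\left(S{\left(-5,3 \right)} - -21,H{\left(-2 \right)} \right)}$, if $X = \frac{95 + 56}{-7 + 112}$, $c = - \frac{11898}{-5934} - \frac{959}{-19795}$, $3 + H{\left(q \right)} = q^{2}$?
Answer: $\frac{50601511}{82224471} \approx 0.61541$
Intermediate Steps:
$S{\left(n,o \right)} = 81$ ($S{\left(n,o \right)} = \left(-9\right) \left(-9\right) = 81$)
$H{\left(q \right)} = -3 + q^{2}$
$c = \frac{40201936}{19577255}$ ($c = \left(-11898\right) \left(- \frac{1}{5934}\right) - - \frac{959}{19795} = \frac{1983}{989} + \frac{959}{19795} = \frac{40201936}{19577255} \approx 2.0535$)
$X = \frac{151}{105} \approx 1.4381$
$A{\left(v,G \right)} = \frac{151}{105}$
$c - A{\left(S{\left(-5,3 \right)} - -21,H{\left(-2 \right)} \right)} = \frac{40201936}{19577255} - \frac{151}{105} = \frac{50601511}{82224471}$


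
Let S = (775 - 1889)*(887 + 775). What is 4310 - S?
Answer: 1855778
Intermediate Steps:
S = -1851468 (S = -1114*1662 = -1851468)
4310 - S = 4310 - 1*(-1851468) = 4310 + 1851468 = 1855778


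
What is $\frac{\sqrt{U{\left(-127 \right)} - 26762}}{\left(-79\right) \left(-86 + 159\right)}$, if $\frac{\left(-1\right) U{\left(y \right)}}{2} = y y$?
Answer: $- \frac{2 i \sqrt{14755}}{5767} \approx - 0.042126 i$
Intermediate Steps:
$U{\left(y \right)} = - 2 y^{2}$ ($U{\left(y \right)} = - 2 y y = - 2 y^{2}$)
$\frac{\sqrt{U{\left(-127 \right)} - 26762}}{\left(-79\right) \left(-86 + 159\right)} = \frac{\sqrt{- 2 \left(-127\right)^{2} - 26762}}{\left(-79\right) \left(-86 + 159\right)} = \frac{\sqrt{\left(-2\right) 16129 - 26762}}{\left(-79\right) 73} = \frac{\sqrt{-32258 - 26762}}{-5767} = \sqrt{-59020} \left(- \frac{1}{5767}\right) = 2 i \sqrt{14755} \left(- \frac{1}{5767}\right) = - \frac{2 i \sqrt{14755}}{5767}$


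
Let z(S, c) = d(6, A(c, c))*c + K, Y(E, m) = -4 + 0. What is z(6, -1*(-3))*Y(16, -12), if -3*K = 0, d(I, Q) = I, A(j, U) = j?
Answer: -72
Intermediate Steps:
Y(E, m) = -4
K = 0 (K = -⅓*0 = 0)
z(S, c) = 6*c (z(S, c) = 6*c + 0 = 6*c)
z(6, -1*(-3))*Y(16, -12) = (6*(-1*(-3)))*(-4) = (6*3)*(-4) = 18*(-4) = -72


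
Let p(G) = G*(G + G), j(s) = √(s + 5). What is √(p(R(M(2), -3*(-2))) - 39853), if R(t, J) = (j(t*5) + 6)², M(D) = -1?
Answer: I*√37261 ≈ 193.03*I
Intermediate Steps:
j(s) = √(5 + s)
R(t, J) = (6 + √(5 + 5*t))² (R(t, J) = (√(5 + t*5) + 6)² = (√(5 + 5*t) + 6)² = (6 + √(5 + 5*t))²)
p(G) = 2*G² (p(G) = G*(2*G) = 2*G²)
√(p(R(M(2), -3*(-2))) - 39853) = √(2*((6 + √5*√(1 - 1))²)² - 39853) = √(2*((6 + √5*√0)²)² - 39853) = √(2*((6 + √5*0)²)² - 39853) = √(2*((6 + 0)²)² - 39853) = √(2*(6²)² - 39853) = √(2*36² - 39853) = √(2*1296 - 39853) = √(2592 - 39853) = √(-37261) = I*√37261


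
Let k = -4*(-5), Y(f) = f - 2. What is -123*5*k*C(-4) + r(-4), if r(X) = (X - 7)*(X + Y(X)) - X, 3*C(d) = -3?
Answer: 12414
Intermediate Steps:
Y(f) = -2 + f
C(d) = -1 (C(d) = (1/3)*(-3) = -1)
k = 20
r(X) = -X + (-7 + X)*(-2 + 2*X) (r(X) = (X - 7)*(X + (-2 + X)) - X = (-7 + X)*(-2 + 2*X) - X = -X + (-7 + X)*(-2 + 2*X))
-123*5*k*C(-4) + r(-4) = -123*5*20*(-1) + (14 - 17*(-4) + 2*(-4)**2) = -12300*(-1) + (14 + 68 + 2*16) = -123*(-100) + (14 + 68 + 32) = 12300 + 114 = 12414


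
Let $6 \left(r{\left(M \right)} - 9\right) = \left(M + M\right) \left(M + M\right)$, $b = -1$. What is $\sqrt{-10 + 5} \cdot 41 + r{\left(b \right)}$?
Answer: $\frac{29}{3} + 41 i \sqrt{5} \approx 9.6667 + 91.679 i$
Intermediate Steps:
$r{\left(M \right)} = 9 + \frac{2 M^{2}}{3}$ ($r{\left(M \right)} = 9 + \frac{\left(M + M\right) \left(M + M\right)}{6} = 9 + \frac{2 M 2 M}{6} = 9 + \frac{4 M^{2}}{6} = 9 + \frac{2 M^{2}}{3}$)
$\sqrt{-10 + 5} \cdot 41 + r{\left(b \right)} = \sqrt{-10 + 5} \cdot 41 + \left(9 + \frac{2 \left(-1\right)^{2}}{3}\right) = \sqrt{-5} \cdot 41 + \left(9 + \frac{2}{3} \cdot 1\right) = i \sqrt{5} \cdot 41 + \left(9 + \frac{2}{3}\right) = 41 i \sqrt{5} + \frac{29}{3} = \frac{29}{3} + 41 i \sqrt{5}$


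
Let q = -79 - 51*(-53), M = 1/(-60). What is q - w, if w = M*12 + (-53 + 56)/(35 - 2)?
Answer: 144326/55 ≈ 2624.1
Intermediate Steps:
M = -1/60 ≈ -0.016667
q = 2624 (q = -79 + 2703 = 2624)
w = -6/55 (w = -1/60*12 + (-53 + 56)/(35 - 2) = -⅕ + 3/33 = -⅕ + 3*(1/33) = -⅕ + 1/11 = -6/55 ≈ -0.10909)
q - w = 2624 - 1*(-6/55) = 2624 + 6/55 = 144326/55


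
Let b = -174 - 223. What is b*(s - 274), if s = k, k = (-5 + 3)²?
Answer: 107190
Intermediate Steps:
b = -397
k = 4 (k = (-2)² = 4)
s = 4
b*(s - 274) = -397*(4 - 274) = -397*(-270) = 107190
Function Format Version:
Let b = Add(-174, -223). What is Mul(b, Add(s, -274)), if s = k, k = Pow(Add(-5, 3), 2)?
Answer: 107190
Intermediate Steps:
b = -397
k = 4 (k = Pow(-2, 2) = 4)
s = 4
Mul(b, Add(s, -274)) = Mul(-397, Add(4, -274)) = Mul(-397, -270) = 107190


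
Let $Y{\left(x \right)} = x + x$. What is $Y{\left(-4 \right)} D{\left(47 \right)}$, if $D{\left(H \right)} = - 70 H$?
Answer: $26320$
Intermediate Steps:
$Y{\left(x \right)} = 2 x$
$Y{\left(-4 \right)} D{\left(47 \right)} = 2 \left(-4\right) \left(\left(-70\right) 47\right) = \left(-8\right) \left(-3290\right) = 26320$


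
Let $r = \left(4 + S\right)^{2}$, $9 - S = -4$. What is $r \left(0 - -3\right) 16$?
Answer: $13872$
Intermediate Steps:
$S = 13$ ($S = 9 - -4 = 9 + 4 = 13$)
$r = 289$ ($r = \left(4 + 13\right)^{2} = 17^{2} = 289$)
$r \left(0 - -3\right) 16 = 289 \left(0 - -3\right) 16 = 289 \left(0 + 3\right) 16 = 289 \cdot 3 \cdot 16 = 867 \cdot 16 = 13872$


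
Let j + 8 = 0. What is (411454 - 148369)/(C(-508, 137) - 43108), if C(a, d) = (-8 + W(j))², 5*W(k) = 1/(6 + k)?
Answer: -26308500/4304239 ≈ -6.1122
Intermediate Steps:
j = -8 (j = -8 + 0 = -8)
W(k) = 1/(5*(6 + k))
C(a, d) = 6561/100 (C(a, d) = (-8 + 1/(5*(6 - 8)))² = (-8 + (⅕)/(-2))² = (-8 + (⅕)*(-½))² = (-8 - ⅒)² = (-81/10)² = 6561/100)
(411454 - 148369)/(C(-508, 137) - 43108) = (411454 - 148369)/(6561/100 - 43108) = 263085/(-4304239/100) = 263085*(-100/4304239) = -26308500/4304239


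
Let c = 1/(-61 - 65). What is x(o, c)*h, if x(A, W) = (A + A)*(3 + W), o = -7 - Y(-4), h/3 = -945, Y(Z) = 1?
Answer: 135720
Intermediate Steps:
h = -2835 (h = 3*(-945) = -2835)
c = -1/126 (c = 1/(-126) = -1/126 ≈ -0.0079365)
o = -8 (o = -7 - 1*1 = -7 - 1 = -8)
x(A, W) = 2*A*(3 + W) (x(A, W) = (2*A)*(3 + W) = 2*A*(3 + W))
x(o, c)*h = (2*(-8)*(3 - 1/126))*(-2835) = (2*(-8)*(377/126))*(-2835) = -3016/63*(-2835) = 135720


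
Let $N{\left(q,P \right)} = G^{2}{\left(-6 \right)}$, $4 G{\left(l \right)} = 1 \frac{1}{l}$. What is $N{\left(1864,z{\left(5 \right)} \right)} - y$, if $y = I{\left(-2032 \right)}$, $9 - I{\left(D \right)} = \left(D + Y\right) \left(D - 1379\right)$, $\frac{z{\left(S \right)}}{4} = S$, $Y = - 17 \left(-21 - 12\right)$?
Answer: $\frac{2890121473}{576} \approx 5.0176 \cdot 10^{6}$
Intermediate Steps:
$G{\left(l \right)} = \frac{1}{4 l}$ ($G{\left(l \right)} = \frac{1 \frac{1}{l}}{4} = \frac{1}{4 l}$)
$Y = 561$ ($Y = \left(-17\right) \left(-33\right) = 561$)
$z{\left(S \right)} = 4 S$
$N{\left(q,P \right)} = \frac{1}{576}$ ($N{\left(q,P \right)} = \left(\frac{1}{4 \left(-6\right)}\right)^{2} = \left(\frac{1}{4} \left(- \frac{1}{6}\right)\right)^{2} = \left(- \frac{1}{24}\right)^{2} = \frac{1}{576}$)
$I{\left(D \right)} = 9 - \left(-1379 + D\right) \left(561 + D\right)$ ($I{\left(D \right)} = 9 - \left(D + 561\right) \left(D - 1379\right) = 9 - \left(561 + D\right) \left(-1379 + D\right) = 9 - \left(-1379 + D\right) \left(561 + D\right)$)
$y = -5017572$ ($y = 773628 - \left(-2032\right)^{2} + 818 \left(-2032\right) = 773628 - 4129024 - 1662176 = -5017572$)
$N{\left(1864,z{\left(5 \right)} \right)} - y = \frac{1}{576} - -5017572 = \frac{1}{576} + 5017572 = \frac{2890121473}{576}$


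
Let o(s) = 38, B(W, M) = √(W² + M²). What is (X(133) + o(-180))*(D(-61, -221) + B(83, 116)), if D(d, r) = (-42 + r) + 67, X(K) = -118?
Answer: 15680 - 80*√20345 ≈ 4269.1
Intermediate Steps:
B(W, M) = √(M² + W²)
D(d, r) = 25 + r
(X(133) + o(-180))*(D(-61, -221) + B(83, 116)) = (-118 + 38)*((25 - 221) + √(116² + 83²)) = -80*(-196 + √(13456 + 6889)) = -80*(-196 + √20345) = 15680 - 80*√20345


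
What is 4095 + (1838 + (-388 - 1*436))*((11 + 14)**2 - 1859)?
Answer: -1247181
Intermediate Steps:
4095 + (1838 + (-388 - 1*436))*((11 + 14)**2 - 1859) = 4095 + (1838 + (-388 - 436))*(25**2 - 1859) = 4095 + (1838 - 824)*(625 - 1859) = 4095 + 1014*(-1234) = 4095 - 1251276 = -1247181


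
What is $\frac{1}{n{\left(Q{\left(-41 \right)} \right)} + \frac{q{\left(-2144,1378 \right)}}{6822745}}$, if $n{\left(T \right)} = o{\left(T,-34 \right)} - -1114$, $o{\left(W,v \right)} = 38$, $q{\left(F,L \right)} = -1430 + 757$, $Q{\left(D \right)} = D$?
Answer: $\frac{6822745}{7859801567} \approx 0.00086806$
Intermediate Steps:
$q{\left(F,L \right)} = -673$
$n{\left(T \right)} = 1152$ ($n{\left(T \right)} = 38 - -1114 = 38 + 1114 = 1152$)
$\frac{1}{n{\left(Q{\left(-41 \right)} \right)} + \frac{q{\left(-2144,1378 \right)}}{6822745}} = \frac{1}{1152 - \frac{673}{6822745}} = \frac{1}{\frac{7859801567}{6822745}} = \frac{6822745}{7859801567}$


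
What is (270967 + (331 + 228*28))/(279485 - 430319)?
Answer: -138841/75417 ≈ -1.8410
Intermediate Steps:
(270967 + (331 + 228*28))/(279485 - 430319) = (270967 + (331 + 6384))/(-150834) = (270967 + 6715)*(-1/150834) = 277682*(-1/150834) = -138841/75417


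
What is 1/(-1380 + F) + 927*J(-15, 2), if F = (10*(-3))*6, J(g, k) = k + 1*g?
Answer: -18799561/1560 ≈ -12051.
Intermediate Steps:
J(g, k) = g + k (J(g, k) = k + g = g + k)
F = -180 (F = -30*6 = -180)
1/(-1380 + F) + 927*J(-15, 2) = 1/(-1380 - 180) + 927*(-15 + 2) = 1/(-1560) + 927*(-13) = -1/1560 - 12051 = -18799561/1560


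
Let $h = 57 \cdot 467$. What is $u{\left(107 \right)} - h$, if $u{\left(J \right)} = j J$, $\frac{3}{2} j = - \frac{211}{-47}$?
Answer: $- \frac{3708125}{141} \approx -26299.0$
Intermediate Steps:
$j = \frac{422}{141}$ ($j = \frac{2 \left(- \frac{211}{-47}\right)}{3} = \frac{2 \left(\left(-211\right) \left(- \frac{1}{47}\right)\right)}{3} = \frac{2}{3} \cdot \frac{211}{47} = \frac{422}{141} \approx 2.9929$)
$h = 26619$
$u{\left(J \right)} = \frac{422 J}{141}$
$u{\left(107 \right)} - h = \frac{422}{141} \cdot 107 - 26619 = \frac{45154}{141} - 26619 = - \frac{3708125}{141}$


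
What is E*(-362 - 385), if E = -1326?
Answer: 990522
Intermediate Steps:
E*(-362 - 385) = -1326*(-362 - 385) = -1326*(-747) = 990522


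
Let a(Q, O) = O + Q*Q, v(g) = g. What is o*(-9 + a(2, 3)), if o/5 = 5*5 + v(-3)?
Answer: -220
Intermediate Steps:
a(Q, O) = O + Q²
o = 110 (o = 5*(5*5 - 3) = 5*(25 - 3) = 5*22 = 110)
o*(-9 + a(2, 3)) = 110*(-9 + (3 + 2²)) = 110*(-9 + (3 + 4)) = 110*(-9 + 7) = 110*(-2) = -220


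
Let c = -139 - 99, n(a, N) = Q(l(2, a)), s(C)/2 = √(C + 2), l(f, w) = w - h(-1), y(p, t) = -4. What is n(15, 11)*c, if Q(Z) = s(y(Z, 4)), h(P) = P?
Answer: -476*I*√2 ≈ -673.17*I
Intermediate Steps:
l(f, w) = 1 + w (l(f, w) = w - 1*(-1) = w + 1 = 1 + w)
s(C) = 2*√(2 + C) (s(C) = 2*√(C + 2) = 2*√(2 + C))
Q(Z) = 2*I*√2 (Q(Z) = 2*√(2 - 4) = 2*√(-2) = 2*(I*√2) = 2*I*√2)
n(a, N) = 2*I*√2
c = -238
n(15, 11)*c = (2*I*√2)*(-238) = -476*I*√2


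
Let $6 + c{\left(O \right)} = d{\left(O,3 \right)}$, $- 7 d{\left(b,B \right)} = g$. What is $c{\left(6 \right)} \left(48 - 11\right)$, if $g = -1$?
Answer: $- \frac{1517}{7} \approx -216.71$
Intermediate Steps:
$d{\left(b,B \right)} = \frac{1}{7}$ ($d{\left(b,B \right)} = \left(- \frac{1}{7}\right) \left(-1\right) = \frac{1}{7}$)
$c{\left(O \right)} = - \frac{41}{7}$ ($c{\left(O \right)} = -6 + \frac{1}{7} = - \frac{41}{7}$)
$c{\left(6 \right)} \left(48 - 11\right) = - \frac{41 \left(48 - 11\right)}{7} = \left(- \frac{41}{7}\right) 37 = - \frac{1517}{7}$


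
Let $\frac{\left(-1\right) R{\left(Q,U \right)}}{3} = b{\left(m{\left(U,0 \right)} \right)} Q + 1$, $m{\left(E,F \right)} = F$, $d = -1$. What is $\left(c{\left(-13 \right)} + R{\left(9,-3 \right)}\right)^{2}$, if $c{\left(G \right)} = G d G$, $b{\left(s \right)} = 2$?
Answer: $51076$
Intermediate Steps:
$R{\left(Q,U \right)} = -3 - 6 Q$ ($R{\left(Q,U \right)} = - 3 \left(2 Q + 1\right) = - 3 \left(1 + 2 Q\right) = -3 - 6 Q$)
$c{\left(G \right)} = - G^{2}$ ($c{\left(G \right)} = G \left(-1\right) G = - G G = - G^{2}$)
$\left(c{\left(-13 \right)} + R{\left(9,-3 \right)}\right)^{2} = \left(- \left(-13\right)^{2} - 57\right)^{2} = \left(\left(-1\right) 169 - 57\right)^{2} = \left(-169 - 57\right)^{2} = \left(-226\right)^{2} = 51076$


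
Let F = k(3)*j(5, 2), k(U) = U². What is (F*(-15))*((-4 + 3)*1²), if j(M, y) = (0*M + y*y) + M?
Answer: 1215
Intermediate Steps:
j(M, y) = M + y² (j(M, y) = (0 + y²) + M = y² + M = M + y²)
F = 81 (F = 3²*(5 + 2²) = 9*(5 + 4) = 9*9 = 81)
(F*(-15))*((-4 + 3)*1²) = (81*(-15))*((-4 + 3)*1²) = -(-1215) = -1215*(-1) = 1215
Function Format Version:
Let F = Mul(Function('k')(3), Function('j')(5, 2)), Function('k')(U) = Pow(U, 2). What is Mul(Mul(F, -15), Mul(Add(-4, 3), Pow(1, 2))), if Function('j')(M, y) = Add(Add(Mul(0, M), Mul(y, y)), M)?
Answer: 1215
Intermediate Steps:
Function('j')(M, y) = Add(M, Pow(y, 2)) (Function('j')(M, y) = Add(Add(0, Pow(y, 2)), M) = Add(Pow(y, 2), M) = Add(M, Pow(y, 2)))
F = 81 (F = Mul(Pow(3, 2), Add(5, Pow(2, 2))) = Mul(9, Add(5, 4)) = Mul(9, 9) = 81)
Mul(Mul(F, -15), Mul(Add(-4, 3), Pow(1, 2))) = Mul(Mul(81, -15), Mul(Add(-4, 3), Pow(1, 2))) = Mul(-1215, Mul(-1, 1)) = Mul(-1215, -1) = 1215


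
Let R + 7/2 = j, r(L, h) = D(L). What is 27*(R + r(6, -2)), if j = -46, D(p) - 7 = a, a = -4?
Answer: -2511/2 ≈ -1255.5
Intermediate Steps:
D(p) = 3 (D(p) = 7 - 4 = 3)
r(L, h) = 3
R = -99/2 (R = -7/2 - 46 = -99/2 ≈ -49.500)
27*(R + r(6, -2)) = 27*(-99/2 + 3) = 27*(-93/2) = -2511/2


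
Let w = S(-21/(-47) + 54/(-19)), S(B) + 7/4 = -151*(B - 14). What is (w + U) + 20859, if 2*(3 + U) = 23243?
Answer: 124846543/3572 ≈ 34951.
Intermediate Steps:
U = 23237/2 (U = -3 + (½)*23243 = -3 + 23243/2 = 23237/2 ≈ 11619.)
S(B) = 8449/4 - 151*B (S(B) = -7/4 - 151*(B - 14) = -7/4 - 151*(-14 + B) = -7/4 + (2114 - 151*B) = 8449/4 - 151*B)
w = 8836913/3572 (w = 8449/4 - 151*(-21/(-47) + 54/(-19)) = 8449/4 - 151*(-21*(-1/47) + 54*(-1/19)) = 8449/4 - 151*(21/47 - 54/19) = 8449/4 - 151*(-2139/893) = 8449/4 + 322989/893 = 8836913/3572 ≈ 2473.9)
(w + U) + 20859 = (8836913/3572 + 23237/2) + 20859 = 50338195/3572 + 20859 = 124846543/3572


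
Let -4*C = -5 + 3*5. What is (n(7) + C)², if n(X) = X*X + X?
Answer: 11449/4 ≈ 2862.3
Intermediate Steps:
C = -5/2 (C = -(-5 + 3*5)/4 = -(-5 + 15)/4 = -¼*10 = -5/2 ≈ -2.5000)
n(X) = X + X² (n(X) = X² + X = X + X²)
(n(7) + C)² = (7*(1 + 7) - 5/2)² = (7*8 - 5/2)² = (56 - 5/2)² = (107/2)² = 11449/4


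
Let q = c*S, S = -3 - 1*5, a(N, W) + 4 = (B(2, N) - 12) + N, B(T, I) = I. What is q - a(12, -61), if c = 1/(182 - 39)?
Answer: -1152/143 ≈ -8.0559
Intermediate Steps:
a(N, W) = -16 + 2*N (a(N, W) = -4 + ((N - 12) + N) = -4 + ((-12 + N) + N) = -4 + (-12 + 2*N) = -16 + 2*N)
c = 1/143 ≈ 0.0069930
S = -8 (S = -3 - 5 = -8)
q = -8/143 (q = (1/143)*(-8) = -8/143 ≈ -0.055944)
q - a(12, -61) = -8/143 - (-16 + 2*12) = -8/143 - (-16 + 24) = -8/143 - 1*8 = -8/143 - 8 = -1152/143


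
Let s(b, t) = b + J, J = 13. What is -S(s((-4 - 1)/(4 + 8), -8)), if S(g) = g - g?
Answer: 0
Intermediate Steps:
s(b, t) = 13 + b (s(b, t) = b + 13 = 13 + b)
S(g) = 0
-S(s((-4 - 1)/(4 + 8), -8)) = -1*0 = 0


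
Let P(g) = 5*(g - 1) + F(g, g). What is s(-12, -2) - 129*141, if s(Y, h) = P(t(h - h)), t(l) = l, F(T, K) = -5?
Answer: -18199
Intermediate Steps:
P(g) = -10 + 5*g (P(g) = 5*(g - 1) - 5 = 5*(-1 + g) - 5 = (-5 + 5*g) - 5 = -10 + 5*g)
s(Y, h) = -10 (s(Y, h) = -10 + 5*(h - h) = -10 + 5*0 = -10 + 0 = -10)
s(-12, -2) - 129*141 = -10 - 129*141 = -10 - 18189 = -18199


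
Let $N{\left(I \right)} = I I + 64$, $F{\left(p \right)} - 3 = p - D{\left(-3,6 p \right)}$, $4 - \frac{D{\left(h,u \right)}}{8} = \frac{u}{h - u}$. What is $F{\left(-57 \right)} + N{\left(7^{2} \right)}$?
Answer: $\frac{267915}{113} \approx 2370.9$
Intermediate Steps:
$D{\left(h,u \right)} = 32 - \frac{8 u}{h - u}$ ($D{\left(h,u \right)} = 32 - 8 \frac{u}{h - u} = 32 - \frac{8 u}{h - u}$)
$F{\left(p \right)} = 3 + p - \frac{8 \left(-12 - 30 p\right)}{-3 - 6 p}$ ($F{\left(p \right)} = 3 + \left(p - \frac{8 \left(- 5 \cdot 6 p + 4 \left(-3\right)\right)}{-3 - 6 p}\right) = 3 + \left(p - \frac{8 \left(- 30 p - 12\right)}{-3 - 6 p}\right) = 3 + \left(p - \frac{8 \left(-12 - 30 p\right)}{-3 - 6 p}\right) = 3 + p - \frac{8 \left(-12 - 30 p\right)}{-3 - 6 p}$)
$N{\left(I \right)} = 64 + I^{2}$ ($N{\left(I \right)} = I^{2} + 64 = 64 + I^{2}$)
$F{\left(-57 \right)} + N{\left(7^{2} \right)} = \frac{-29 - -4161 + 2 \left(-57\right)^{2}}{1 + 2 \left(-57\right)} + \left(64 + \left(7^{2}\right)^{2}\right) = \frac{-29 + 4161 + 2 \cdot 3249}{1 - 114} + \left(64 + 49^{2}\right) = \frac{-29 + 4161 + 6498}{-113} + \left(64 + 2401\right) = \left(- \frac{1}{113}\right) 10630 + 2465 = - \frac{10630}{113} + 2465 = \frac{267915}{113}$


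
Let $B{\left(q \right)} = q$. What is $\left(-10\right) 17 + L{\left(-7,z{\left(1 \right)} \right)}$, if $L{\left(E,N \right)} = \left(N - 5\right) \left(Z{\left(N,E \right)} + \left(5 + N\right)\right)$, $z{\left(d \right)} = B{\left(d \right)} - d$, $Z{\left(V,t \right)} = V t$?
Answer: $-195$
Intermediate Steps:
$z{\left(d \right)} = 0$ ($z{\left(d \right)} = d - d = 0$)
$L{\left(E,N \right)} = \left(-5 + N\right) \left(5 + N + E N\right)$ ($L{\left(E,N \right)} = \left(N - 5\right) \left(N E + \left(5 + N\right)\right) = \left(-5 + N\right) \left(E N + \left(5 + N\right)\right) = \left(-5 + N\right) \left(5 + N + E N\right)$)
$\left(-10\right) 17 + L{\left(-7,z{\left(1 \right)} \right)} = \left(-10\right) 17 - \left(25 + 0 + 0\right) = -170 + \left(-25 + 0 - 0 + 0\right) = -170 + \left(-25 + 0 + 0 + 0\right) = -170 - 25 = -195$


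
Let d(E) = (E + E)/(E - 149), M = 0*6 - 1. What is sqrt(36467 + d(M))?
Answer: sqrt(8205078)/15 ≈ 190.96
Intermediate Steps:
M = -1 (M = 0 - 1 = -1)
d(E) = 2*E/(-149 + E) (d(E) = (2*E)/(-149 + E) = 2*E/(-149 + E))
sqrt(36467 + d(M)) = sqrt(36467 + 2*(-1)/(-149 - 1)) = sqrt(36467 + 2*(-1)/(-150)) = sqrt(36467 + 2*(-1)*(-1/150)) = sqrt(36467 + 1/75) = sqrt(2735026/75) = sqrt(8205078)/15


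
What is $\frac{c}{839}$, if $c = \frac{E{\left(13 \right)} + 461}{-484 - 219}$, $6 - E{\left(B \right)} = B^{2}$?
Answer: $- \frac{298}{589817} \approx -0.00050524$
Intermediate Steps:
$E{\left(B \right)} = 6 - B^{2}$
$c = - \frac{298}{703}$ ($c = \frac{\left(6 - 13^{2}\right) + 461}{-484 - 219} = \frac{\left(6 - 169\right) + 461}{-703} = \left(\left(6 - 169\right) + 461\right) \left(- \frac{1}{703}\right) = \left(-163 + 461\right) \left(- \frac{1}{703}\right) = 298 \left(- \frac{1}{703}\right) = - \frac{298}{703} \approx -0.4239$)
$\frac{c}{839} = - \frac{298}{703 \cdot 839} = \left(- \frac{298}{703}\right) \frac{1}{839} = - \frac{298}{589817}$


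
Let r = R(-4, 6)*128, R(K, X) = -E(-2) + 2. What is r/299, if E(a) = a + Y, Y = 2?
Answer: 256/299 ≈ 0.85619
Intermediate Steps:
E(a) = 2 + a (E(a) = a + 2 = 2 + a)
R(K, X) = 2 (R(K, X) = -(2 - 2) + 2 = -1*0 + 2 = 0 + 2 = 2)
r = 256 (r = 2*128 = 256)
r/299 = 256/299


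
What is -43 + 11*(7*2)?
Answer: 111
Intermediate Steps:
-43 + 11*(7*2) = -43 + 11*14 = -43 + 154 = 111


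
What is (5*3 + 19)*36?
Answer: 1224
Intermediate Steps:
(5*3 + 19)*36 = (15 + 19)*36 = 34*36 = 1224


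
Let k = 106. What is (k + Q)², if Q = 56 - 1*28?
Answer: 17956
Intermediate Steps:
Q = 28 (Q = 56 - 28 = 28)
(k + Q)² = (106 + 28)² = 134² = 17956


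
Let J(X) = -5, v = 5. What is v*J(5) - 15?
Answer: -40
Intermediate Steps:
v*J(5) - 15 = 5*(-5) - 15 = -25 - 15 = -40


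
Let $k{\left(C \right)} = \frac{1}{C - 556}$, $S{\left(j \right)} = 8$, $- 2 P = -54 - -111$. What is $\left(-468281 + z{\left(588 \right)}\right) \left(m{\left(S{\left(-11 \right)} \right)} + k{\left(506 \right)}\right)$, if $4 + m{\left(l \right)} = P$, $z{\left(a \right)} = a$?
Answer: $\frac{380234409}{25} \approx 1.5209 \cdot 10^{7}$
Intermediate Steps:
$P = - \frac{57}{2}$ ($P = - \frac{-54 - -111}{2} = - \frac{-54 + 111}{2} = \left(- \frac{1}{2}\right) 57 = - \frac{57}{2} \approx -28.5$)
$m{\left(l \right)} = - \frac{65}{2}$ ($m{\left(l \right)} = -4 - \frac{57}{2} = - \frac{65}{2}$)
$k{\left(C \right)} = \frac{1}{-556 + C}$
$\left(-468281 + z{\left(588 \right)}\right) \left(m{\left(S{\left(-11 \right)} \right)} + k{\left(506 \right)}\right) = \left(-468281 + 588\right) \left(- \frac{65}{2} + \frac{1}{-556 + 506}\right) = - 467693 \left(- \frac{65}{2} + \frac{1}{-50}\right) = - 467693 \left(- \frac{65}{2} - \frac{1}{50}\right) = \left(-467693\right) \left(- \frac{813}{25}\right) = \frac{380234409}{25}$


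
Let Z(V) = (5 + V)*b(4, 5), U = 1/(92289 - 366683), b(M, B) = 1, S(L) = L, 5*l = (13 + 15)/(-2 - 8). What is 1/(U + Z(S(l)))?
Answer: 6859850/30457709 ≈ 0.22523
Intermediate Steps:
l = -14/25 (l = ((13 + 15)/(-2 - 8))/5 = (28/(-10))/5 = (28*(-⅒))/5 = (⅕)*(-14/5) = -14/25 ≈ -0.56000)
U = -1/274394 (U = 1/(-274394) = -1/274394 ≈ -3.6444e-6)
Z(V) = 5 + V (Z(V) = (5 + V)*1 = 5 + V)
1/(U + Z(S(l))) = 1/(-1/274394 + (5 - 14/25)) = 1/(-1/274394 + 111/25) = 1/(30457709/6859850) = 6859850/30457709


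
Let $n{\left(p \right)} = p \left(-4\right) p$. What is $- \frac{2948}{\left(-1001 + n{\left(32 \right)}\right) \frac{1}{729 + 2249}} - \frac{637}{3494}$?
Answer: $\frac{30671082347}{17808918} \approx 1722.2$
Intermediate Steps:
$n{\left(p \right)} = - 4 p^{2}$ ($n{\left(p \right)} = - 4 p p = - 4 p^{2}$)
$- \frac{2948}{\left(-1001 + n{\left(32 \right)}\right) \frac{1}{729 + 2249}} - \frac{637}{3494} = - \frac{2948}{\left(-1001 - 4 \cdot 32^{2}\right) \frac{1}{729 + 2249}} - \frac{637}{3494} = - \frac{2948}{\left(-1001 - 4096\right) \frac{1}{2978}} - \frac{637}{3494} = - \frac{2948}{\left(-5097\right) \frac{1}{2978}} - \frac{637}{3494} = - \frac{2948}{- \frac{5097}{2978}} - \frac{637}{3494} = \left(-2948\right) \left(- \frac{2978}{5097}\right) - \frac{637}{3494} = \frac{8779144}{5097} - \frac{637}{3494} = \frac{30671082347}{17808918}$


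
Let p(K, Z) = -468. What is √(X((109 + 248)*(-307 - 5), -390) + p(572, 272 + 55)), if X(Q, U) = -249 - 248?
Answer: I*√965 ≈ 31.064*I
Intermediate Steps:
X(Q, U) = -497
√(X((109 + 248)*(-307 - 5), -390) + p(572, 272 + 55)) = √(-497 - 468) = √(-965) = I*√965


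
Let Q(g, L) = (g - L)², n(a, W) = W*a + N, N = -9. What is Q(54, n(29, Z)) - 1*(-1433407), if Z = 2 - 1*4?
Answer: 1448048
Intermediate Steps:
Z = -2 (Z = 2 - 4 = -2)
n(a, W) = -9 + W*a (n(a, W) = W*a - 9 = -9 + W*a)
Q(54, n(29, Z)) - 1*(-1433407) = ((-9 - 2*29) - 1*54)² - 1*(-1433407) = ((-9 - 58) - 54)² + 1433407 = (-67 - 54)² + 1433407 = (-121)² + 1433407 = 14641 + 1433407 = 1448048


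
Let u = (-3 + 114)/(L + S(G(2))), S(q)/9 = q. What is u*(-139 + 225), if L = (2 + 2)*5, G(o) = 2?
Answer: 4773/19 ≈ 251.21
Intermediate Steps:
S(q) = 9*q
L = 20 (L = 4*5 = 20)
u = 111/38 (u = (-3 + 114)/(20 + 9*2) = 111/(20 + 18) = 111/38 ≈ 2.9211)
u*(-139 + 225) = 111*(-139 + 225)/38 = (111/38)*86 = 4773/19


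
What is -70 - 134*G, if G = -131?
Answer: 17484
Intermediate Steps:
-70 - 134*G = -70 - 134*(-131) = -70 + 17554 = 17484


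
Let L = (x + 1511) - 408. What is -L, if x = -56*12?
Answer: -431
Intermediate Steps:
x = -672
L = 431 (L = (-672 + 1511) - 408 = 839 - 408 = 431)
-L = -1*431 = -431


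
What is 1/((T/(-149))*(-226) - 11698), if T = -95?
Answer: -149/1764472 ≈ -8.4445e-5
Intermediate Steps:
1/((T/(-149))*(-226) - 11698) = 1/(-95/(-149)*(-226) - 11698) = 1/(-95*(-1/149)*(-226) - 11698) = 1/((95/149)*(-226) - 11698) = 1/(-21470/149 - 11698) = 1/(-1764472/149) = -149/1764472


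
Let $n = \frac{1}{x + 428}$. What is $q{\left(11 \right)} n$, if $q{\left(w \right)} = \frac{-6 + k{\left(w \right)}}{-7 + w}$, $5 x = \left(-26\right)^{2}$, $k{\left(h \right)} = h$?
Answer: $\frac{25}{11264} \approx 0.0022195$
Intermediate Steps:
$x = \frac{676}{5}$ ($x = \frac{\left(-26\right)^{2}}{5} = \frac{1}{5} \cdot 676 = \frac{676}{5} \approx 135.2$)
$q{\left(w \right)} = \frac{-6 + w}{-7 + w}$
$n = \frac{5}{2816}$ ($n = \frac{1}{\frac{676}{5} + 428} = \frac{1}{\frac{2816}{5}} = \frac{5}{2816} \approx 0.0017756$)
$q{\left(11 \right)} n = \frac{-6 + 11}{-7 + 11} \cdot \frac{5}{2816} = \frac{1}{4} \cdot 5 \cdot \frac{5}{2816} = \frac{5}{4} \cdot \frac{5}{2816} = \frac{25}{11264}$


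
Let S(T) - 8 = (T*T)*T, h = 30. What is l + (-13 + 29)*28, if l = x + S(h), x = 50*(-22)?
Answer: 26356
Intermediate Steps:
S(T) = 8 + T³ (S(T) = 8 + (T*T)*T = 8 + T²*T = 8 + T³)
x = -1100
l = 25908 (l = -1100 + (8 + 30³) = -1100 + (8 + 27000) = -1100 + 27008 = 25908)
l + (-13 + 29)*28 = 25908 + (-13 + 29)*28 = 25908 + 16*28 = 25908 + 448 = 26356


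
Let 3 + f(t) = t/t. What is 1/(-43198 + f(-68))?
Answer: -1/43200 ≈ -2.3148e-5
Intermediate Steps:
f(t) = -2 (f(t) = -3 + t/t = -3 + 1 = -2)
1/(-43198 + f(-68)) = 1/(-43198 - 2) = 1/(-43200) = -1/43200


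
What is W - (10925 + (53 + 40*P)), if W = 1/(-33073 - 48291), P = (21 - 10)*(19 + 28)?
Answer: -2575821513/81364 ≈ -31658.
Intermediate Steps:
P = 517 (P = 11*47 = 517)
W = -1/81364 (W = 1/(-81364) = -1/81364 ≈ -1.2290e-5)
W - (10925 + (53 + 40*P)) = -1/81364 - (10925 + (53 + 40*517)) = -1/81364 - (10925 + (53 + 20680)) = -1/81364 - (10925 + 20733) = -1/81364 - 1*31658 = -1/81364 - 31658 = -2575821513/81364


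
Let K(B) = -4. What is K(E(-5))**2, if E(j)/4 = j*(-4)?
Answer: 16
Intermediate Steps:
E(j) = -16*j (E(j) = 4*(j*(-4)) = 4*(-4*j) = -16*j)
K(E(-5))**2 = (-4)**2 = 16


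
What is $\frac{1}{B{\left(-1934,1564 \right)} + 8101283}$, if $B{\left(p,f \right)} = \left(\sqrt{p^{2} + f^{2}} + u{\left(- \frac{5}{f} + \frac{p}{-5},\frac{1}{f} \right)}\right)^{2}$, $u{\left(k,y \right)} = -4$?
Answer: $\frac{14287751}{204139432705073} + \frac{16 \sqrt{1546613}}{204139432705073} \approx 7.0088 \cdot 10^{-8}$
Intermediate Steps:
$B{\left(p,f \right)} = \left(-4 + \sqrt{f^{2} + p^{2}}\right)^{2}$ ($B{\left(p,f \right)} = \left(\sqrt{p^{2} + f^{2}} - 4\right)^{2} = \left(\sqrt{f^{2} + p^{2}} - 4\right)^{2} = \left(-4 + \sqrt{f^{2} + p^{2}}\right)^{2}$)
$\frac{1}{B{\left(-1934,1564 \right)} + 8101283} = \frac{1}{\left(-4 + \sqrt{1564^{2} + \left(-1934\right)^{2}}\right)^{2} + 8101283} = \frac{1}{\left(-4 + \sqrt{2446096 + 3740356}\right)^{2} + 8101283} = \frac{1}{\left(-4 + \sqrt{6186452}\right)^{2} + 8101283} = \frac{1}{\left(-4 + 2 \sqrt{1546613}\right)^{2} + 8101283} = \frac{1}{8101283 + \left(-4 + 2 \sqrt{1546613}\right)^{2}}$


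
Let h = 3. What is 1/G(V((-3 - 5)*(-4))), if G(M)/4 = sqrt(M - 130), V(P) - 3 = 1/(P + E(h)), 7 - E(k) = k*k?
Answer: -I*sqrt(114270)/15236 ≈ -0.022187*I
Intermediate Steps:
E(k) = 7 - k**2 (E(k) = 7 - k*k = 7 - k**2)
V(P) = 3 + 1/(-2 + P) (V(P) = 3 + 1/(P + (7 - 1*3**2)) = 3 + 1/(P + (7 - 1*9)) = 3 + 1/(P + (7 - 9)) = 3 + 1/(P - 2) = 3 + 1/(-2 + P))
G(M) = 4*sqrt(-130 + M) (G(M) = 4*sqrt(M - 130) = 4*sqrt(-130 + M))
1/G(V((-3 - 5)*(-4))) = 1/(4*sqrt(-130 + (-5 + 3*((-3 - 5)*(-4)))/(-2 + (-3 - 5)*(-4)))) = 1/(4*sqrt(-130 + (-5 + 3*(-8*(-4)))/(-2 - 8*(-4)))) = 1/(4*sqrt(-130 + (-5 + 3*32)/(-2 + 32))) = 1/(4*sqrt(-130 + (-5 + 96)/30)) = 1/(4*sqrt(-130 + (1/30)*91)) = 1/(4*sqrt(-130 + 91/30)) = 1/(4*sqrt(-3809/30)) = 1/(4*(I*sqrt(114270)/30)) = 1/(2*I*sqrt(114270)/15) = -I*sqrt(114270)/15236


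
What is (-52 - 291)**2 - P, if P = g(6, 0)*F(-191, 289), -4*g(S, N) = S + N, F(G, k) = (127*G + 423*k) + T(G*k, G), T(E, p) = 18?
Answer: 264661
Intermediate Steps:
F(G, k) = 18 + 127*G + 423*k (F(G, k) = (127*G + 423*k) + 18 = 18 + 127*G + 423*k)
g(S, N) = -N/4 - S/4 (g(S, N) = -(S + N)/4 = -(N + S)/4 = -N/4 - S/4)
P = -147012 (P = (-1/4*0 - 1/4*6)*(18 + 127*(-191) + 423*289) = (0 - 3/2)*(18 - 24257 + 122247) = -3/2*98008 = -147012)
(-52 - 291)**2 - P = (-52 - 291)**2 - 1*(-147012) = (-343)**2 + 147012 = 117649 + 147012 = 264661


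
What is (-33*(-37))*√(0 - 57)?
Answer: 1221*I*√57 ≈ 9218.3*I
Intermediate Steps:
(-33*(-37))*√(0 - 57) = 1221*√(-57) = 1221*(I*√57) = 1221*I*√57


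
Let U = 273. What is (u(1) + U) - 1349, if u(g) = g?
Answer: -1075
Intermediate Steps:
(u(1) + U) - 1349 = (1 + 273) - 1349 = 274 - 1349 = -1075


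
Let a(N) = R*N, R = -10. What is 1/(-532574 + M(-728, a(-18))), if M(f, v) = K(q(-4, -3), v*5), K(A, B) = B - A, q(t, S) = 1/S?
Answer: -3/1595021 ≈ -1.8809e-6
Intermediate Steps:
a(N) = -10*N
M(f, v) = ⅓ + 5*v (M(f, v) = v*5 - 1/(-3) = 5*v - 1*(-⅓) = 5*v + ⅓ = ⅓ + 5*v)
1/(-532574 + M(-728, a(-18))) = 1/(-532574 + (⅓ + 5*(-10*(-18)))) = 1/(-532574 + (⅓ + 5*180)) = 1/(-532574 + (⅓ + 900)) = 1/(-532574 + 2701/3) = 1/(-1595021/3) = -3/1595021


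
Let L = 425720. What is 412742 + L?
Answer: 838462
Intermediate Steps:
412742 + L = 412742 + 425720 = 838462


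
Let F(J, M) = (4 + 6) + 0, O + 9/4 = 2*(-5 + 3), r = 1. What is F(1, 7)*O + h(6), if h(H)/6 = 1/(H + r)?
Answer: -863/14 ≈ -61.643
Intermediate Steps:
O = -25/4 (O = -9/4 + 2*(-5 + 3) = -9/4 + 2*(-2) = -9/4 - 4 = -25/4 ≈ -6.2500)
F(J, M) = 10 (F(J, M) = 10 + 0 = 10)
h(H) = 6/(1 + H) (h(H) = 6/(H + 1) = 6/(1 + H))
F(1, 7)*O + h(6) = 10*(-25/4) + 6/(1 + 6) = -125/2 + 6/7 = -863/14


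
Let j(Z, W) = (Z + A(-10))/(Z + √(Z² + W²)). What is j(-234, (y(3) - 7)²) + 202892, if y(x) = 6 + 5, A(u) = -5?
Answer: 25942213/128 - 239*√13753/128 ≈ 2.0245e+5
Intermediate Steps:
y(x) = 11
j(Z, W) = (-5 + Z)/(Z + √(W² + Z²)) (j(Z, W) = (Z - 5)/(Z + √(Z² + W²)) = (-5 + Z)/(Z + √(W² + Z²)))
j(-234, (y(3) - 7)²) + 202892 = (-5 - 234)/(-234 + √(((11 - 7)²)² + (-234)²)) + 202892 = -239/(-234 + √((4²)² + 54756)) + 202892 = -239/(-234 + √(16² + 54756)) + 202892 = -239/(-234 + √(256 + 54756)) + 202892 = -239/(-234 + √55012) + 202892 = -239/(-234 + 2*√13753) + 202892 = 202892 - 239/(-234 + 2*√13753)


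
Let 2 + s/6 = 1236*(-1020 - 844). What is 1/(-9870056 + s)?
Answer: -1/23693492 ≈ -4.2206e-8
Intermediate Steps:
s = -13823436 (s = -12 + 6*(1236*(-1020 - 844)) = -12 + 6*(1236*(-1864)) = -12 + 6*(-2303904) = -12 - 13823424 = -13823436)
1/(-9870056 + s) = 1/(-9870056 - 13823436) = 1/(-23693492) = -1/23693492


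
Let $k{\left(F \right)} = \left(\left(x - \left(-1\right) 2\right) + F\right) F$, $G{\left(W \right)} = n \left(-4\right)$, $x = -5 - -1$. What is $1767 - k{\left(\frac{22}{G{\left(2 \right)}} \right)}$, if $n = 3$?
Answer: $\frac{63359}{36} \approx 1760.0$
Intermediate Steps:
$x = -4$ ($x = -5 + 1 = -4$)
$G{\left(W \right)} = -12$ ($G{\left(W \right)} = 3 \left(-4\right) = -12$)
$k{\left(F \right)} = F \left(-2 + F\right)$ ($k{\left(F \right)} = \left(\left(-4 - \left(-1\right) 2\right) + F\right) F = \left(\left(-4 - -2\right) + F\right) F = \left(\left(-4 + 2\right) + F\right) F = \left(-2 + F\right) F = F \left(-2 + F\right)$)
$1767 - k{\left(\frac{22}{G{\left(2 \right)}} \right)} = 1767 - \frac{22}{-12} \left(-2 + \frac{22}{-12}\right) = 1767 - 22 \left(- \frac{1}{12}\right) \left(-2 + 22 \left(- \frac{1}{12}\right)\right) = 1767 - - \frac{11 \left(-2 - \frac{11}{6}\right)}{6} = 1767 - \left(- \frac{11}{6}\right) \left(- \frac{23}{6}\right) = 1767 - \frac{253}{36} = \frac{63359}{36}$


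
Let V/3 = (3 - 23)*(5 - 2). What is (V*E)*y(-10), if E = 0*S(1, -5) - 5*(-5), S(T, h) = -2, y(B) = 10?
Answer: -45000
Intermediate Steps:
E = 25 (E = 0*(-2) - 5*(-5) = 0 + 25 = 25)
V = -180 (V = 3*((3 - 23)*(5 - 2)) = 3*(-20*3) = 3*(-60) = -180)
(V*E)*y(-10) = -180*25*10 = -4500*10 = -45000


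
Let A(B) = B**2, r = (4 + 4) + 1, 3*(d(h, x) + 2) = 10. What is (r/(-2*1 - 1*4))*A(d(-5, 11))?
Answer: -8/3 ≈ -2.6667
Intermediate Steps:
d(h, x) = 4/3 (d(h, x) = -2 + (1/3)*10 = -2 + 10/3 = 4/3)
r = 9 (r = 8 + 1 = 9)
(r/(-2*1 - 1*4))*A(d(-5, 11)) = (9/(-2*1 - 1*4))*(4/3)**2 = (9/(-2 - 4))*(16/9) = (9/(-6))*(16/9) = (9*(-1/6))*(16/9) = -3/2*16/9 = -8/3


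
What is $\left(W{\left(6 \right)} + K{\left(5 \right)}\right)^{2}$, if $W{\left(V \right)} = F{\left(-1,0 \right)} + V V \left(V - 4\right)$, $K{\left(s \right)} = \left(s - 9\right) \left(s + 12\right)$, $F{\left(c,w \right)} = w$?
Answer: $16$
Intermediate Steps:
$K{\left(s \right)} = \left(-9 + s\right) \left(12 + s\right)$
$W{\left(V \right)} = V^{2} \left(-4 + V\right)$ ($W{\left(V \right)} = 0 + V V \left(V - 4\right) = 0 + V V \left(-4 + V\right) = 0 + V^{2} \left(-4 + V\right) = V^{2} \left(-4 + V\right)$)
$\left(W{\left(6 \right)} + K{\left(5 \right)}\right)^{2} = \left(6^{2} \left(-4 + 6\right) + \left(-108 + 5^{2} + 3 \cdot 5\right)\right)^{2} = \left(36 \cdot 2 + \left(-108 + 25 + 15\right)\right)^{2} = \left(72 - 68\right)^{2} = 4^{2} = 16$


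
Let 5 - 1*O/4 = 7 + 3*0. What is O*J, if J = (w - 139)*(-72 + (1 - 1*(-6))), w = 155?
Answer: 8320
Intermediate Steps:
J = -1040 (J = (155 - 139)*(-72 + (1 - 1*(-6))) = 16*(-72 + (1 + 6)) = 16*(-72 + 7) = 16*(-65) = -1040)
O = -8 (O = 20 - 4*(7 + 3*0) = 20 - 4*(7 + 0) = 20 - 4*7 = 20 - 28 = -8)
O*J = -8*(-1040) = 8320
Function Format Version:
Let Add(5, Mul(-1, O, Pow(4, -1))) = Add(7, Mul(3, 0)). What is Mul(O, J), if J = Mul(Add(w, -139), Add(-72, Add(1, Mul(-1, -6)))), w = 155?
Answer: 8320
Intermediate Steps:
J = -1040 (J = Mul(Add(155, -139), Add(-72, Add(1, Mul(-1, -6)))) = Mul(16, Add(-72, Add(1, 6))) = Mul(16, Add(-72, 7)) = Mul(16, -65) = -1040)
O = -8 (O = Add(20, Mul(-4, Add(7, Mul(3, 0)))) = Add(20, Mul(-4, Add(7, 0))) = Add(20, Mul(-4, 7)) = Add(20, -28) = -8)
Mul(O, J) = Mul(-8, -1040) = 8320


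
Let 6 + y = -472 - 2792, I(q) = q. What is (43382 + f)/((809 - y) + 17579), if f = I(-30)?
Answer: 21676/10829 ≈ 2.0017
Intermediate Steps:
f = -30
y = -3270 (y = -6 + (-472 - 2792) = -6 - 3264 = -3270)
(43382 + f)/((809 - y) + 17579) = (43382 - 30)/((809 - 1*(-3270)) + 17579) = 43352/((809 + 3270) + 17579) = 43352/(4079 + 17579) = 43352/21658 = 43352*(1/21658) = 21676/10829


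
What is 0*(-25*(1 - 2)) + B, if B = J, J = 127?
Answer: 127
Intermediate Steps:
B = 127
0*(-25*(1 - 2)) + B = 0*(-25*(1 - 2)) + 127 = 0*(-25*(-1)) + 127 = 0*25 + 127 = 0 + 127 = 127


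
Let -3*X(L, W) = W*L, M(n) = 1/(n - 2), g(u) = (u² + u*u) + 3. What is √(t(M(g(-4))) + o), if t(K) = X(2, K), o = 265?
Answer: √288563/33 ≈ 16.278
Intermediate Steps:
g(u) = 3 + 2*u² (g(u) = (u² + u²) + 3 = 2*u² + 3 = 3 + 2*u²)
M(n) = 1/(-2 + n)
X(L, W) = -L*W/3 (X(L, W) = -W*L/3 = -L*W/3)
t(K) = -2*K/3 (t(K) = -⅓*2*K = -2*K/3)
√(t(M(g(-4))) + o) = √(-2/(3*(-2 + (3 + 2*(-4)²))) + 265) = √(-2/(3*(-2 + (3 + 2*16))) + 265) = √(-2/(3*(-2 + (3 + 32))) + 265) = √(-2/(3*(-2 + 35)) + 265) = √(-⅔/33 + 265) = √(-⅔*1/33 + 265) = √(-2/99 + 265) = √(26233/99) = √288563/33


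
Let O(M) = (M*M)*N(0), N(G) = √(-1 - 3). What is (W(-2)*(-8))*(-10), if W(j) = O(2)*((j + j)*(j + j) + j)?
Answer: 8960*I ≈ 8960.0*I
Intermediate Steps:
N(G) = 2*I (N(G) = √(-4) = 2*I)
O(M) = 2*I*M² (O(M) = (M*M)*(2*I) = M²*(2*I) = 2*I*M²)
W(j) = 8*I*(j + 4*j²) (W(j) = (2*I*2²)*((j + j)*(j + j) + j) = (2*I*4)*((2*j)*(2*j) + j) = (8*I)*(4*j² + j) = (8*I)*(j + 4*j²) = 8*I*(j + 4*j²))
(W(-2)*(-8))*(-10) = ((8*I*(-2)*(1 + 4*(-2)))*(-8))*(-10) = ((8*I*(-2)*(1 - 8))*(-8))*(-10) = ((8*I*(-2)*(-7))*(-8))*(-10) = ((112*I)*(-8))*(-10) = -896*I*(-10) = 8960*I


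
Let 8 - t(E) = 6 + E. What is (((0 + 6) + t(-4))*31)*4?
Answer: 1488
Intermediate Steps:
t(E) = 2 - E (t(E) = 8 - (6 + E) = 8 + (-6 - E) = 2 - E)
(((0 + 6) + t(-4))*31)*4 = (((0 + 6) + (2 - 1*(-4)))*31)*4 = ((6 + (2 + 4))*31)*4 = ((6 + 6)*31)*4 = (12*31)*4 = 372*4 = 1488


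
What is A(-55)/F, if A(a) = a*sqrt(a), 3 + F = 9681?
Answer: -55*I*sqrt(55)/9678 ≈ -0.042146*I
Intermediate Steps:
F = 9678 (F = -3 + 9681 = 9678)
A(a) = a**(3/2)
A(-55)/F = (-55)**(3/2)/9678 = -55*I*sqrt(55)*(1/9678) = -55*I*sqrt(55)/9678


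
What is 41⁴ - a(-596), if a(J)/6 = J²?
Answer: 694465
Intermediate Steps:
a(J) = 6*J²
41⁴ - a(-596) = 41⁴ - 6*(-596)² = 2825761 - 6*355216 = 2825761 - 1*2131296 = 2825761 - 2131296 = 694465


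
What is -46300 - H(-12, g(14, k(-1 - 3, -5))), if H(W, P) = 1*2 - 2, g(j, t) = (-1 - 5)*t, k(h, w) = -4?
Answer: -46300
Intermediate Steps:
g(j, t) = -6*t
H(W, P) = 0 (H(W, P) = 2 - 2 = 0)
-46300 - H(-12, g(14, k(-1 - 3, -5))) = -46300 - 1*0 = -46300 + 0 = -46300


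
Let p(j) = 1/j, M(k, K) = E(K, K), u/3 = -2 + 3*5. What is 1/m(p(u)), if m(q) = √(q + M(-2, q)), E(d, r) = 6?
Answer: √9165/235 ≈ 0.40738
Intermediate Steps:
u = 39 (u = 3*(-2 + 3*5) = 3*(-2 + 15) = 3*13 = 39)
M(k, K) = 6
m(q) = √(6 + q) (m(q) = √(q + 6) = √(6 + q))
1/m(p(u)) = 1/(√(6 + 1/39)) = 1/(√(235/39)) = 1/(√9165/39) = √9165/235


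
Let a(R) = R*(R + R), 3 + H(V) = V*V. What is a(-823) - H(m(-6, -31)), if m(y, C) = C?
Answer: 1353700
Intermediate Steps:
H(V) = -3 + V² (H(V) = -3 + V*V = -3 + V²)
a(R) = 2*R² (a(R) = R*(2*R) = 2*R²)
a(-823) - H(m(-6, -31)) = 2*(-823)² - (-3 + (-31)²) = 2*677329 - (-3 + 961) = 1354658 - 1*958 = 1354658 - 958 = 1353700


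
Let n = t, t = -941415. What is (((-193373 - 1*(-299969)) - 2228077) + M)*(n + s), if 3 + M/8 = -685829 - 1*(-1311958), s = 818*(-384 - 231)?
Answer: -4170989438595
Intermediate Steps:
s = -503070 (s = 818*(-615) = -503070)
M = 5009008 (M = -24 + 8*(-685829 - 1*(-1311958)) = -24 + 8*(-685829 + 1311958) = -24 + 8*626129 = -24 + 5009032 = 5009008)
n = -941415
(((-193373 - 1*(-299969)) - 2228077) + M)*(n + s) = (((-193373 - 1*(-299969)) - 2228077) + 5009008)*(-941415 - 503070) = (((-193373 + 299969) - 2228077) + 5009008)*(-1444485) = ((106596 - 2228077) + 5009008)*(-1444485) = (-2121481 + 5009008)*(-1444485) = 2887527*(-1444485) = -4170989438595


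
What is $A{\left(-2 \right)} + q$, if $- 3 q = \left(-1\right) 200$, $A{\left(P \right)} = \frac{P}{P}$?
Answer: $\frac{203}{3} \approx 67.667$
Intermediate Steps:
$A{\left(P \right)} = 1$
$q = \frac{200}{3}$ ($q = - \frac{\left(-1\right) 200}{3} = \left(- \frac{1}{3}\right) \left(-200\right) = \frac{200}{3} \approx 66.667$)
$A{\left(-2 \right)} + q = 1 + \frac{200}{3} = \frac{203}{3}$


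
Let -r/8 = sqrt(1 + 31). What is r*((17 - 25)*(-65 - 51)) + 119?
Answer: 119 - 29696*sqrt(2) ≈ -41878.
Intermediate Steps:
r = -32*sqrt(2) (r = -8*sqrt(1 + 31) = -32*sqrt(2) ≈ -45.255)
r*((17 - 25)*(-65 - 51)) + 119 = (-32*sqrt(2))*((17 - 25)*(-65 - 51)) + 119 = (-32*sqrt(2))*(-8*(-116)) + 119 = -32*sqrt(2)*928 + 119 = -29696*sqrt(2) + 119 = 119 - 29696*sqrt(2)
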